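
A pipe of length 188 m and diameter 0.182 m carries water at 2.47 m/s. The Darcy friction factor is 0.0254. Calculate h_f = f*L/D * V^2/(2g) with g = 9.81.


Darcy-Weisbach equation: h_f = f * (L/D) * V^2/(2g).
f * L/D = 0.0254 * 188/0.182 = 26.2374.
V^2/(2g) = 2.47^2 / (2*9.81) = 6.1009 / 19.62 = 0.311 m.
h_f = 26.2374 * 0.311 = 8.159 m.

8.159


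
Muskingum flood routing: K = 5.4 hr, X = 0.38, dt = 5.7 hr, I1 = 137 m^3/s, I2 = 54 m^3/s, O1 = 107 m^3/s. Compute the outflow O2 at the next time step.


Muskingum coefficients:
denom = 2*K*(1-X) + dt = 2*5.4*(1-0.38) + 5.7 = 12.396.
C0 = (dt - 2*K*X)/denom = (5.7 - 2*5.4*0.38)/12.396 = 0.1288.
C1 = (dt + 2*K*X)/denom = (5.7 + 2*5.4*0.38)/12.396 = 0.7909.
C2 = (2*K*(1-X) - dt)/denom = 0.0803.
O2 = C0*I2 + C1*I1 + C2*O1
   = 0.1288*54 + 0.7909*137 + 0.0803*107
   = 123.9 m^3/s.

123.9


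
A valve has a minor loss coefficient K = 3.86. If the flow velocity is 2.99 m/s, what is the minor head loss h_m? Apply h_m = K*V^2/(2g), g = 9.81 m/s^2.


Minor loss formula: h_m = K * V^2/(2g).
V^2 = 2.99^2 = 8.9401.
V^2/(2g) = 8.9401 / 19.62 = 0.4557 m.
h_m = 3.86 * 0.4557 = 1.7589 m.

1.7589


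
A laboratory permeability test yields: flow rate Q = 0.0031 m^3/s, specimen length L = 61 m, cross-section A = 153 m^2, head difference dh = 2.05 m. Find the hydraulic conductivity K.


From K = Q*L / (A*dh):
Numerator: Q*L = 0.0031 * 61 = 0.1891.
Denominator: A*dh = 153 * 2.05 = 313.65.
K = 0.1891 / 313.65 = 0.000603 m/s.

0.000603


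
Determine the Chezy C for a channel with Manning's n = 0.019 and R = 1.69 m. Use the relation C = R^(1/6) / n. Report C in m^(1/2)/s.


The Chezy coefficient relates to Manning's n through C = R^(1/6) / n.
R^(1/6) = 1.69^(1/6) = 1.091393.
C = 1.091393 / 0.019 = 57.44 m^(1/2)/s.

57.44


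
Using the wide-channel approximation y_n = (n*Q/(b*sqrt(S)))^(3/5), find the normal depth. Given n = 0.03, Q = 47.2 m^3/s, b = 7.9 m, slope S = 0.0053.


We use the wide-channel approximation y_n = (n*Q/(b*sqrt(S)))^(3/5).
sqrt(S) = sqrt(0.0053) = 0.072801.
Numerator: n*Q = 0.03 * 47.2 = 1.416.
Denominator: b*sqrt(S) = 7.9 * 0.072801 = 0.575128.
arg = 2.4621.
y_n = 2.4621^(3/5) = 1.717 m.

1.717


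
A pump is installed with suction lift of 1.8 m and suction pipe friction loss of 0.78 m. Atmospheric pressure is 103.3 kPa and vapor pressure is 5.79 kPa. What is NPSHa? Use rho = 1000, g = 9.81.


NPSHa = p_atm/(rho*g) - z_s - hf_s - p_vap/(rho*g).
p_atm/(rho*g) = 103.3*1000 / (1000*9.81) = 10.53 m.
p_vap/(rho*g) = 5.79*1000 / (1000*9.81) = 0.59 m.
NPSHa = 10.53 - 1.8 - 0.78 - 0.59
      = 7.36 m.

7.36


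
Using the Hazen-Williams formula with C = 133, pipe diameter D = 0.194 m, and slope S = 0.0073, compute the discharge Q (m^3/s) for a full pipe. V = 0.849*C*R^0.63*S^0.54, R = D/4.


For a full circular pipe, R = D/4 = 0.194/4 = 0.0485 m.
V = 0.849 * 133 * 0.0485^0.63 * 0.0073^0.54
  = 0.849 * 133 * 0.148599 * 0.070177
  = 1.1775 m/s.
Pipe area A = pi*D^2/4 = pi*0.194^2/4 = 0.0296 m^2.
Q = A * V = 0.0296 * 1.1775 = 0.0348 m^3/s.

0.0348


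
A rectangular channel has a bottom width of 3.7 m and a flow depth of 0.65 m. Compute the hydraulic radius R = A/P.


For a rectangular section:
Flow area A = b * y = 3.7 * 0.65 = 2.41 m^2.
Wetted perimeter P = b + 2y = 3.7 + 2*0.65 = 5.0 m.
Hydraulic radius R = A/P = 2.41 / 5.0 = 0.481 m.

0.481


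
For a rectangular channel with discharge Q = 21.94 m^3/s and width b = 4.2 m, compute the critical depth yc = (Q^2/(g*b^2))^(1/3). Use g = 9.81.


Using yc = (Q^2 / (g * b^2))^(1/3):
Q^2 = 21.94^2 = 481.36.
g * b^2 = 9.81 * 4.2^2 = 9.81 * 17.64 = 173.05.
Q^2 / (g*b^2) = 481.36 / 173.05 = 2.7816.
yc = 2.7816^(1/3) = 1.4064 m.

1.4064


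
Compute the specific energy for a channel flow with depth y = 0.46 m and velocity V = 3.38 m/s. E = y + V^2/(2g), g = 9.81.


Specific energy E = y + V^2/(2g).
Velocity head = V^2/(2g) = 3.38^2 / (2*9.81) = 11.4244 / 19.62 = 0.5823 m.
E = 0.46 + 0.5823 = 1.0423 m.

1.0423


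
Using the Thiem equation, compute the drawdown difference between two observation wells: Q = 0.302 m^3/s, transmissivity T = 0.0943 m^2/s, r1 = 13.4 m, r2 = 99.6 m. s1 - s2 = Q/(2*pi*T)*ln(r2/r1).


Thiem equation: s1 - s2 = Q/(2*pi*T) * ln(r2/r1).
ln(r2/r1) = ln(99.6/13.4) = 2.0059.
Q/(2*pi*T) = 0.302 / (2*pi*0.0943) = 0.302 / 0.5925 = 0.5097.
s1 - s2 = 0.5097 * 2.0059 = 1.0224 m.

1.0224


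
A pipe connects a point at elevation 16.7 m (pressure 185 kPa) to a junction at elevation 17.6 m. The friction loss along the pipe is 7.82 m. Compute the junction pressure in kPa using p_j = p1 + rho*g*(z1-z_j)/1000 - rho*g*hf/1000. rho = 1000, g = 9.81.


Junction pressure: p_j = p1 + rho*g*(z1 - z_j)/1000 - rho*g*hf/1000.
Elevation term = 1000*9.81*(16.7 - 17.6)/1000 = -8.829 kPa.
Friction term = 1000*9.81*7.82/1000 = 76.714 kPa.
p_j = 185 + -8.829 - 76.714 = 99.46 kPa.

99.46


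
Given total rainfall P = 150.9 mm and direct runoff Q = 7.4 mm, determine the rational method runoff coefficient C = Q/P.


The runoff coefficient C = runoff depth / rainfall depth.
C = 7.4 / 150.9
  = 0.049.

0.049


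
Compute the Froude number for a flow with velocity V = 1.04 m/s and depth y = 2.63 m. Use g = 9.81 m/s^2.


The Froude number is defined as Fr = V / sqrt(g*y).
g*y = 9.81 * 2.63 = 25.8003.
sqrt(g*y) = sqrt(25.8003) = 5.0794.
Fr = 1.04 / 5.0794 = 0.2047.

0.2047


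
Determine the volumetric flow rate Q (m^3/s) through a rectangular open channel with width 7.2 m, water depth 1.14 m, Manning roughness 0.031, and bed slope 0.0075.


For a rectangular channel, the cross-sectional area A = b * y = 7.2 * 1.14 = 8.21 m^2.
The wetted perimeter P = b + 2y = 7.2 + 2*1.14 = 9.48 m.
Hydraulic radius R = A/P = 8.21/9.48 = 0.8658 m.
Velocity V = (1/n)*R^(2/3)*S^(1/2) = (1/0.031)*0.8658^(2/3)*0.0075^(1/2) = 2.5378 m/s.
Discharge Q = A * V = 8.21 * 2.5378 = 20.83 m^3/s.

20.83


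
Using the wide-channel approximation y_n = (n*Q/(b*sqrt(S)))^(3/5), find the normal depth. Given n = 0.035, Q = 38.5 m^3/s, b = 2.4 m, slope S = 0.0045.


We use the wide-channel approximation y_n = (n*Q/(b*sqrt(S)))^(3/5).
sqrt(S) = sqrt(0.0045) = 0.067082.
Numerator: n*Q = 0.035 * 38.5 = 1.3475.
Denominator: b*sqrt(S) = 2.4 * 0.067082 = 0.160997.
arg = 8.3697.
y_n = 8.3697^(3/5) = 3.5779 m.

3.5779


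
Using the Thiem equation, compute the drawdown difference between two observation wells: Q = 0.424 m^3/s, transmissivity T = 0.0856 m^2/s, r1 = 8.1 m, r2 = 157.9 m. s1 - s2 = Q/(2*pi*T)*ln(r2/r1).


Thiem equation: s1 - s2 = Q/(2*pi*T) * ln(r2/r1).
ln(r2/r1) = ln(157.9/8.1) = 2.9701.
Q/(2*pi*T) = 0.424 / (2*pi*0.0856) = 0.424 / 0.5378 = 0.7883.
s1 - s2 = 0.7883 * 2.9701 = 2.3414 m.

2.3414


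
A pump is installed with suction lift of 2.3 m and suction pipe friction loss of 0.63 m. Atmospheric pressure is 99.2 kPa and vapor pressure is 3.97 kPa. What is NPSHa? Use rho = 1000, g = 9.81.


NPSHa = p_atm/(rho*g) - z_s - hf_s - p_vap/(rho*g).
p_atm/(rho*g) = 99.2*1000 / (1000*9.81) = 10.112 m.
p_vap/(rho*g) = 3.97*1000 / (1000*9.81) = 0.405 m.
NPSHa = 10.112 - 2.3 - 0.63 - 0.405
      = 6.78 m.

6.78


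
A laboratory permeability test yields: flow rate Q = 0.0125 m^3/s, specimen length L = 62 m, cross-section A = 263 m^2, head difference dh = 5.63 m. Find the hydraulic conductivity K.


From K = Q*L / (A*dh):
Numerator: Q*L = 0.0125 * 62 = 0.775.
Denominator: A*dh = 263 * 5.63 = 1480.69.
K = 0.775 / 1480.69 = 0.000523 m/s.

0.000523


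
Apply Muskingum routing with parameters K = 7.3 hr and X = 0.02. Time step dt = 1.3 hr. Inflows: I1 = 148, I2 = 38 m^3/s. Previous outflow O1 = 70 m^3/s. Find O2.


Muskingum coefficients:
denom = 2*K*(1-X) + dt = 2*7.3*(1-0.02) + 1.3 = 15.608.
C0 = (dt - 2*K*X)/denom = (1.3 - 2*7.3*0.02)/15.608 = 0.0646.
C1 = (dt + 2*K*X)/denom = (1.3 + 2*7.3*0.02)/15.608 = 0.102.
C2 = (2*K*(1-X) - dt)/denom = 0.8334.
O2 = C0*I2 + C1*I1 + C2*O1
   = 0.0646*38 + 0.102*148 + 0.8334*70
   = 75.89 m^3/s.

75.89


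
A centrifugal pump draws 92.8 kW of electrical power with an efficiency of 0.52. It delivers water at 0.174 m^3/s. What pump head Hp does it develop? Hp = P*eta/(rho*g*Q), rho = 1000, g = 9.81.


Pump head formula: Hp = P * eta / (rho * g * Q).
Numerator: P * eta = 92.8 * 1000 * 0.52 = 48256.0 W.
Denominator: rho * g * Q = 1000 * 9.81 * 0.174 = 1706.94.
Hp = 48256.0 / 1706.94 = 28.27 m.

28.27


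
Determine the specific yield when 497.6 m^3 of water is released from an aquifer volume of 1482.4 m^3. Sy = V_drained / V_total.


Specific yield Sy = Volume drained / Total volume.
Sy = 497.6 / 1482.4
   = 0.3357.

0.3357


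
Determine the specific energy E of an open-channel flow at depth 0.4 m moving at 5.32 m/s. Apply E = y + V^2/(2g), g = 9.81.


Specific energy E = y + V^2/(2g).
Velocity head = V^2/(2g) = 5.32^2 / (2*9.81) = 28.3024 / 19.62 = 1.4425 m.
E = 0.4 + 1.4425 = 1.8425 m.

1.8425


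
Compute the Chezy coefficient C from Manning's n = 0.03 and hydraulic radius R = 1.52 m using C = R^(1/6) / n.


The Chezy coefficient relates to Manning's n through C = R^(1/6) / n.
R^(1/6) = 1.52^(1/6) = 1.072278.
C = 1.072278 / 0.03 = 35.74 m^(1/2)/s.

35.74


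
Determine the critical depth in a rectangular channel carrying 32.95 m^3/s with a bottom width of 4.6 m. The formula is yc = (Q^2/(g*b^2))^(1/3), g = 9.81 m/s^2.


Using yc = (Q^2 / (g * b^2))^(1/3):
Q^2 = 32.95^2 = 1085.7.
g * b^2 = 9.81 * 4.6^2 = 9.81 * 21.16 = 207.58.
Q^2 / (g*b^2) = 1085.7 / 207.58 = 5.2303.
yc = 5.2303^(1/3) = 1.7358 m.

1.7358


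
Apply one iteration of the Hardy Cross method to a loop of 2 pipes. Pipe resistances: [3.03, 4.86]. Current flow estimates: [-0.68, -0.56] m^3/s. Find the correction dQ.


Numerator terms (r*Q*|Q|): 3.03*-0.68*|-0.68| = -1.4011; 4.86*-0.56*|-0.56| = -1.5241.
Sum of numerator = -2.9252.
Denominator terms (r*|Q|): 3.03*|-0.68| = 2.0604; 4.86*|-0.56| = 2.7216.
2 * sum of denominator = 2 * 4.782 = 9.564.
dQ = --2.9252 / 9.564 = 0.3059 m^3/s.

0.3059


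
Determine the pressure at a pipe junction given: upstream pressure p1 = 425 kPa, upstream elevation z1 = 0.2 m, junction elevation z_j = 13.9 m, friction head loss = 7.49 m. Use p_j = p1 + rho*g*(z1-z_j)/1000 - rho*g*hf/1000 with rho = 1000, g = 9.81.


Junction pressure: p_j = p1 + rho*g*(z1 - z_j)/1000 - rho*g*hf/1000.
Elevation term = 1000*9.81*(0.2 - 13.9)/1000 = -134.397 kPa.
Friction term = 1000*9.81*7.49/1000 = 73.477 kPa.
p_j = 425 + -134.397 - 73.477 = 217.13 kPa.

217.13


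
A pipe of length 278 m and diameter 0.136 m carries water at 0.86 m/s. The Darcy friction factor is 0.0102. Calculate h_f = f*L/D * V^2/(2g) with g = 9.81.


Darcy-Weisbach equation: h_f = f * (L/D) * V^2/(2g).
f * L/D = 0.0102 * 278/0.136 = 20.85.
V^2/(2g) = 0.86^2 / (2*9.81) = 0.7396 / 19.62 = 0.0377 m.
h_f = 20.85 * 0.0377 = 0.786 m.

0.786


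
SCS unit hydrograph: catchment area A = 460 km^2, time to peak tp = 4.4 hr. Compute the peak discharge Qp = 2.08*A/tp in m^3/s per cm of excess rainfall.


SCS formula: Qp = 2.08 * A / tp.
Qp = 2.08 * 460 / 4.4
   = 956.8 / 4.4
   = 217.45 m^3/s per cm.

217.45


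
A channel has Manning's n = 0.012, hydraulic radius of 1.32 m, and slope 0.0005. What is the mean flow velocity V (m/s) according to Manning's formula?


Manning's equation gives V = (1/n) * R^(2/3) * S^(1/2).
First, compute R^(2/3) = 1.32^(2/3) = 1.2033.
Next, S^(1/2) = 0.0005^(1/2) = 0.022361.
Then 1/n = 1/0.012 = 83.33.
V = 83.33 * 1.2033 * 0.022361 = 2.2423 m/s.

2.2423


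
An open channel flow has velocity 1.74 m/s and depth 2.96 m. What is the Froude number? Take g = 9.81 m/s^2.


The Froude number is defined as Fr = V / sqrt(g*y).
g*y = 9.81 * 2.96 = 29.0376.
sqrt(g*y) = sqrt(29.0376) = 5.3887.
Fr = 1.74 / 5.3887 = 0.3229.

0.3229


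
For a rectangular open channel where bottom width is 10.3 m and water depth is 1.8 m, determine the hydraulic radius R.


For a rectangular section:
Flow area A = b * y = 10.3 * 1.8 = 18.54 m^2.
Wetted perimeter P = b + 2y = 10.3 + 2*1.8 = 13.9 m.
Hydraulic radius R = A/P = 18.54 / 13.9 = 1.3338 m.

1.3338


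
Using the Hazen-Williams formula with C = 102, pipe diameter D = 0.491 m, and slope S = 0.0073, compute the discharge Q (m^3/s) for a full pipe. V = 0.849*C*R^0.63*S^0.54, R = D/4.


For a full circular pipe, R = D/4 = 0.491/4 = 0.1227 m.
V = 0.849 * 102 * 0.1227^0.63 * 0.0073^0.54
  = 0.849 * 102 * 0.266737 * 0.070177
  = 1.621 m/s.
Pipe area A = pi*D^2/4 = pi*0.491^2/4 = 0.1893 m^2.
Q = A * V = 0.1893 * 1.621 = 0.3069 m^3/s.

0.3069


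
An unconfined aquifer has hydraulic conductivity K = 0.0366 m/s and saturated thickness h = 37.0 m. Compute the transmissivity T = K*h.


Transmissivity is defined as T = K * h.
T = 0.0366 * 37.0
  = 1.3542 m^2/s.

1.3542


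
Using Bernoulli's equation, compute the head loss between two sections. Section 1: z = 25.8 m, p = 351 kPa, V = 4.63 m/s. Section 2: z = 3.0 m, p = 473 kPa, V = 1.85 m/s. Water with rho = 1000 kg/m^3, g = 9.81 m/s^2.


Total head at each section: H = z + p/(rho*g) + V^2/(2g).
H1 = 25.8 + 351*1000/(1000*9.81) + 4.63^2/(2*9.81)
   = 25.8 + 35.78 + 1.0926
   = 62.672 m.
H2 = 3.0 + 473*1000/(1000*9.81) + 1.85^2/(2*9.81)
   = 3.0 + 48.216 + 0.1744
   = 51.391 m.
h_L = H1 - H2 = 62.672 - 51.391 = 11.282 m.

11.282


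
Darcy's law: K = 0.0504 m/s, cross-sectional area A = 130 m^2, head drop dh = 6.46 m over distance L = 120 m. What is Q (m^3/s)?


Darcy's law: Q = K * A * i, where i = dh/L.
Hydraulic gradient i = 6.46 / 120 = 0.053833.
Q = 0.0504 * 130 * 0.053833
  = 0.3527 m^3/s.

0.3527


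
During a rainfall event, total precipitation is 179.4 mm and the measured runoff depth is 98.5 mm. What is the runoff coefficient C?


The runoff coefficient C = runoff depth / rainfall depth.
C = 98.5 / 179.4
  = 0.5491.

0.5491


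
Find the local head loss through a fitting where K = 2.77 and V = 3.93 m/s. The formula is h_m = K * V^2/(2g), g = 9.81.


Minor loss formula: h_m = K * V^2/(2g).
V^2 = 3.93^2 = 15.4449.
V^2/(2g) = 15.4449 / 19.62 = 0.7872 m.
h_m = 2.77 * 0.7872 = 2.1805 m.

2.1805


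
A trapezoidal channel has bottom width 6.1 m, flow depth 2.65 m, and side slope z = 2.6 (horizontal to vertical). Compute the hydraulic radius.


For a trapezoidal section with side slope z:
A = (b + z*y)*y = (6.1 + 2.6*2.65)*2.65 = 34.423 m^2.
P = b + 2*y*sqrt(1 + z^2) = 6.1 + 2*2.65*sqrt(1 + 2.6^2) = 20.864 m.
R = A/P = 34.423 / 20.864 = 1.6499 m.

1.6499


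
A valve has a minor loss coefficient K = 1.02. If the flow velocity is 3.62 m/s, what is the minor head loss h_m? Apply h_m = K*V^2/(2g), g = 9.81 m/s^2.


Minor loss formula: h_m = K * V^2/(2g).
V^2 = 3.62^2 = 13.1044.
V^2/(2g) = 13.1044 / 19.62 = 0.6679 m.
h_m = 1.02 * 0.6679 = 0.6813 m.

0.6813


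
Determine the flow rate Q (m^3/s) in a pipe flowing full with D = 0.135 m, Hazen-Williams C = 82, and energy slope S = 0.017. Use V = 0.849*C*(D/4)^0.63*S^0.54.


For a full circular pipe, R = D/4 = 0.135/4 = 0.0338 m.
V = 0.849 * 82 * 0.0338^0.63 * 0.017^0.54
  = 0.849 * 82 * 0.118253 * 0.110775
  = 0.912 m/s.
Pipe area A = pi*D^2/4 = pi*0.135^2/4 = 0.0143 m^2.
Q = A * V = 0.0143 * 0.912 = 0.0131 m^3/s.

0.0131


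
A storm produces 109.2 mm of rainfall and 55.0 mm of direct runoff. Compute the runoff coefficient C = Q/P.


The runoff coefficient C = runoff depth / rainfall depth.
C = 55.0 / 109.2
  = 0.5037.

0.5037


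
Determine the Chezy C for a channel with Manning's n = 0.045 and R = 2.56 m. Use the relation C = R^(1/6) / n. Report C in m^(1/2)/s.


The Chezy coefficient relates to Manning's n through C = R^(1/6) / n.
R^(1/6) = 2.56^(1/6) = 1.169607.
C = 1.169607 / 0.045 = 25.99 m^(1/2)/s.

25.99


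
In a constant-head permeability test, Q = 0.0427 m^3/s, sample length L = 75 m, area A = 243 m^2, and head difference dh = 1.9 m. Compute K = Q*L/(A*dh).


From K = Q*L / (A*dh):
Numerator: Q*L = 0.0427 * 75 = 3.2025.
Denominator: A*dh = 243 * 1.9 = 461.7.
K = 3.2025 / 461.7 = 0.006936 m/s.

0.006936


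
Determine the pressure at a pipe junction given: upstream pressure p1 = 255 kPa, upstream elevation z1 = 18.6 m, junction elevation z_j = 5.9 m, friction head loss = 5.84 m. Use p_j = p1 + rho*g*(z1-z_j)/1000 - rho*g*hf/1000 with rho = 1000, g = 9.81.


Junction pressure: p_j = p1 + rho*g*(z1 - z_j)/1000 - rho*g*hf/1000.
Elevation term = 1000*9.81*(18.6 - 5.9)/1000 = 124.587 kPa.
Friction term = 1000*9.81*5.84/1000 = 57.29 kPa.
p_j = 255 + 124.587 - 57.29 = 322.3 kPa.

322.3


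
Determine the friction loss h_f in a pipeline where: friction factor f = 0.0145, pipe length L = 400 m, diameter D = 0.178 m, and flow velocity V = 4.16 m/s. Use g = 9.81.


Darcy-Weisbach equation: h_f = f * (L/D) * V^2/(2g).
f * L/D = 0.0145 * 400/0.178 = 32.5843.
V^2/(2g) = 4.16^2 / (2*9.81) = 17.3056 / 19.62 = 0.882 m.
h_f = 32.5843 * 0.882 = 28.741 m.

28.741


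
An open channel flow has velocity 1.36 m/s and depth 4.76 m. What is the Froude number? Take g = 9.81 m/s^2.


The Froude number is defined as Fr = V / sqrt(g*y).
g*y = 9.81 * 4.76 = 46.6956.
sqrt(g*y) = sqrt(46.6956) = 6.8334.
Fr = 1.36 / 6.8334 = 0.199.

0.199


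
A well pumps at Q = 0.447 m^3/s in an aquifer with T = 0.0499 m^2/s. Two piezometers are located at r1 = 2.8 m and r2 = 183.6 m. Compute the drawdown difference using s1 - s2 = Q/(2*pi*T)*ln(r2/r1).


Thiem equation: s1 - s2 = Q/(2*pi*T) * ln(r2/r1).
ln(r2/r1) = ln(183.6/2.8) = 4.1831.
Q/(2*pi*T) = 0.447 / (2*pi*0.0499) = 0.447 / 0.3135 = 1.4257.
s1 - s2 = 1.4257 * 4.1831 = 5.9639 m.

5.9639


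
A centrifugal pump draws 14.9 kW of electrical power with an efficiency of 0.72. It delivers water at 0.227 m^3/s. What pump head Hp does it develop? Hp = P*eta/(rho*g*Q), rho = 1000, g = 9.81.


Pump head formula: Hp = P * eta / (rho * g * Q).
Numerator: P * eta = 14.9 * 1000 * 0.72 = 10728.0 W.
Denominator: rho * g * Q = 1000 * 9.81 * 0.227 = 2226.87.
Hp = 10728.0 / 2226.87 = 4.82 m.

4.82


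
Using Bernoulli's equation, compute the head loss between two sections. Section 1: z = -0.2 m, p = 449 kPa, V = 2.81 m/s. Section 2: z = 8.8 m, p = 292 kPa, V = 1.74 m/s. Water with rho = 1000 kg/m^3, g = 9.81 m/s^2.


Total head at each section: H = z + p/(rho*g) + V^2/(2g).
H1 = -0.2 + 449*1000/(1000*9.81) + 2.81^2/(2*9.81)
   = -0.2 + 45.77 + 0.4025
   = 45.972 m.
H2 = 8.8 + 292*1000/(1000*9.81) + 1.74^2/(2*9.81)
   = 8.8 + 29.766 + 0.1543
   = 38.72 m.
h_L = H1 - H2 = 45.972 - 38.72 = 7.252 m.

7.252


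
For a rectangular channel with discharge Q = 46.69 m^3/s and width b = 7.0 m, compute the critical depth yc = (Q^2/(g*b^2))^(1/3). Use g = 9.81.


Using yc = (Q^2 / (g * b^2))^(1/3):
Q^2 = 46.69^2 = 2179.96.
g * b^2 = 9.81 * 7.0^2 = 9.81 * 49.0 = 480.69.
Q^2 / (g*b^2) = 2179.96 / 480.69 = 4.5351.
yc = 4.5351^(1/3) = 1.6552 m.

1.6552


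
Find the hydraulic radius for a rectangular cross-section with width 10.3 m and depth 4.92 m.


For a rectangular section:
Flow area A = b * y = 10.3 * 4.92 = 50.68 m^2.
Wetted perimeter P = b + 2y = 10.3 + 2*4.92 = 20.14 m.
Hydraulic radius R = A/P = 50.68 / 20.14 = 2.5162 m.

2.5162


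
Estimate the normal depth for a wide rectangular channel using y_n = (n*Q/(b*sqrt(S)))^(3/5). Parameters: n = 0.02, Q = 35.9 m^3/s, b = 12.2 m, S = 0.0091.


We use the wide-channel approximation y_n = (n*Q/(b*sqrt(S)))^(3/5).
sqrt(S) = sqrt(0.0091) = 0.095394.
Numerator: n*Q = 0.02 * 35.9 = 0.718.
Denominator: b*sqrt(S) = 12.2 * 0.095394 = 1.163807.
arg = 0.6169.
y_n = 0.6169^(3/5) = 0.7484 m.

0.7484


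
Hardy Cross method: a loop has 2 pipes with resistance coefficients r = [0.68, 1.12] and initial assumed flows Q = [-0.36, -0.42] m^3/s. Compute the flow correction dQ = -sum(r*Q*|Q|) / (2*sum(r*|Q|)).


Numerator terms (r*Q*|Q|): 0.68*-0.36*|-0.36| = -0.0881; 1.12*-0.42*|-0.42| = -0.1976.
Sum of numerator = -0.2857.
Denominator terms (r*|Q|): 0.68*|-0.36| = 0.2448; 1.12*|-0.42| = 0.4704.
2 * sum of denominator = 2 * 0.7152 = 1.4304.
dQ = --0.2857 / 1.4304 = 0.1997 m^3/s.

0.1997


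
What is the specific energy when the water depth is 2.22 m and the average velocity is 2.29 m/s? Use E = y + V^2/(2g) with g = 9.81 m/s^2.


Specific energy E = y + V^2/(2g).
Velocity head = V^2/(2g) = 2.29^2 / (2*9.81) = 5.2441 / 19.62 = 0.2673 m.
E = 2.22 + 0.2673 = 2.4873 m.

2.4873


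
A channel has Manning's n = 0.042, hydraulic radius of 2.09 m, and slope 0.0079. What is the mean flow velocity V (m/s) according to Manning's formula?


Manning's equation gives V = (1/n) * R^(2/3) * S^(1/2).
First, compute R^(2/3) = 2.09^(2/3) = 1.6347.
Next, S^(1/2) = 0.0079^(1/2) = 0.088882.
Then 1/n = 1/0.042 = 23.81.
V = 23.81 * 1.6347 * 0.088882 = 3.4594 m/s.

3.4594


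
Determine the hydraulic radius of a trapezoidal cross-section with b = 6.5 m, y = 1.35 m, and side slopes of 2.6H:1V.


For a trapezoidal section with side slope z:
A = (b + z*y)*y = (6.5 + 2.6*1.35)*1.35 = 13.514 m^2.
P = b + 2*y*sqrt(1 + z^2) = 6.5 + 2*1.35*sqrt(1 + 2.6^2) = 14.021 m.
R = A/P = 13.514 / 14.021 = 0.9638 m.

0.9638


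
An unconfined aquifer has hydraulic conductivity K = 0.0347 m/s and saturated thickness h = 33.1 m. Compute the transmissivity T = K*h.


Transmissivity is defined as T = K * h.
T = 0.0347 * 33.1
  = 1.1486 m^2/s.

1.1486


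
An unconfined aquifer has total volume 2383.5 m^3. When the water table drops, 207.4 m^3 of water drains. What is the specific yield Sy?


Specific yield Sy = Volume drained / Total volume.
Sy = 207.4 / 2383.5
   = 0.087.

0.087


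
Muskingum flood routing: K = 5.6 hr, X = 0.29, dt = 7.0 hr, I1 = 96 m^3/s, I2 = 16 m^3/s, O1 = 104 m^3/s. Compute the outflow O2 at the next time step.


Muskingum coefficients:
denom = 2*K*(1-X) + dt = 2*5.6*(1-0.29) + 7.0 = 14.952.
C0 = (dt - 2*K*X)/denom = (7.0 - 2*5.6*0.29)/14.952 = 0.2509.
C1 = (dt + 2*K*X)/denom = (7.0 + 2*5.6*0.29)/14.952 = 0.6854.
C2 = (2*K*(1-X) - dt)/denom = 0.0637.
O2 = C0*I2 + C1*I1 + C2*O1
   = 0.2509*16 + 0.6854*96 + 0.0637*104
   = 76.43 m^3/s.

76.43


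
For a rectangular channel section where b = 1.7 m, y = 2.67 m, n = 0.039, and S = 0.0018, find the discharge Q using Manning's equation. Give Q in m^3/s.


For a rectangular channel, the cross-sectional area A = b * y = 1.7 * 2.67 = 4.54 m^2.
The wetted perimeter P = b + 2y = 1.7 + 2*2.67 = 7.04 m.
Hydraulic radius R = A/P = 4.54/7.04 = 0.6447 m.
Velocity V = (1/n)*R^(2/3)*S^(1/2) = (1/0.039)*0.6447^(2/3)*0.0018^(1/2) = 0.8119 m/s.
Discharge Q = A * V = 4.54 * 0.8119 = 3.685 m^3/s.

3.685


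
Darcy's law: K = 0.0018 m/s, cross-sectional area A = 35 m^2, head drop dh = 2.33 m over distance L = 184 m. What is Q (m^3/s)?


Darcy's law: Q = K * A * i, where i = dh/L.
Hydraulic gradient i = 2.33 / 184 = 0.012663.
Q = 0.0018 * 35 * 0.012663
  = 0.0008 m^3/s.

0.0008


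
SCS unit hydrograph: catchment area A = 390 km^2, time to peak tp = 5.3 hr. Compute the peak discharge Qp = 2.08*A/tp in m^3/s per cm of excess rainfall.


SCS formula: Qp = 2.08 * A / tp.
Qp = 2.08 * 390 / 5.3
   = 811.2 / 5.3
   = 153.06 m^3/s per cm.

153.06


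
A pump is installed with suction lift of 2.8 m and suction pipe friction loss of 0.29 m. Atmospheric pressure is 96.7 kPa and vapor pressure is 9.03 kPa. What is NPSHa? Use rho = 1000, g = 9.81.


NPSHa = p_atm/(rho*g) - z_s - hf_s - p_vap/(rho*g).
p_atm/(rho*g) = 96.7*1000 / (1000*9.81) = 9.857 m.
p_vap/(rho*g) = 9.03*1000 / (1000*9.81) = 0.92 m.
NPSHa = 9.857 - 2.8 - 0.29 - 0.92
      = 5.85 m.

5.85


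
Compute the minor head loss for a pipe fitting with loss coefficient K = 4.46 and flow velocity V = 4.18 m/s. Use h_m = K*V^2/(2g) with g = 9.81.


Minor loss formula: h_m = K * V^2/(2g).
V^2 = 4.18^2 = 17.4724.
V^2/(2g) = 17.4724 / 19.62 = 0.8905 m.
h_m = 4.46 * 0.8905 = 3.9718 m.

3.9718


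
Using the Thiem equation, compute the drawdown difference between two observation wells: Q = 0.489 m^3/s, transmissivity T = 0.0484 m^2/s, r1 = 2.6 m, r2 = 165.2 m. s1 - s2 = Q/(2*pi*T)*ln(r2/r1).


Thiem equation: s1 - s2 = Q/(2*pi*T) * ln(r2/r1).
ln(r2/r1) = ln(165.2/2.6) = 4.1516.
Q/(2*pi*T) = 0.489 / (2*pi*0.0484) = 0.489 / 0.3041 = 1.608.
s1 - s2 = 1.608 * 4.1516 = 6.6758 m.

6.6758


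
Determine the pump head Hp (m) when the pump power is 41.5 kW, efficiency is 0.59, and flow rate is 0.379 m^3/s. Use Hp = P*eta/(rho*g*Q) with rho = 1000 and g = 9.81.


Pump head formula: Hp = P * eta / (rho * g * Q).
Numerator: P * eta = 41.5 * 1000 * 0.59 = 24485.0 W.
Denominator: rho * g * Q = 1000 * 9.81 * 0.379 = 3717.99.
Hp = 24485.0 / 3717.99 = 6.59 m.

6.59


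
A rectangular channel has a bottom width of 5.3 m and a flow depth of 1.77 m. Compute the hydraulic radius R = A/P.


For a rectangular section:
Flow area A = b * y = 5.3 * 1.77 = 9.38 m^2.
Wetted perimeter P = b + 2y = 5.3 + 2*1.77 = 8.84 m.
Hydraulic radius R = A/P = 9.38 / 8.84 = 1.0612 m.

1.0612


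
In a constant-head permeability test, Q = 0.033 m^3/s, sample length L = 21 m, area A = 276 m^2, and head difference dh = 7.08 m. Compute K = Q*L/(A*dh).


From K = Q*L / (A*dh):
Numerator: Q*L = 0.033 * 21 = 0.693.
Denominator: A*dh = 276 * 7.08 = 1954.08.
K = 0.693 / 1954.08 = 0.000355 m/s.

0.000355


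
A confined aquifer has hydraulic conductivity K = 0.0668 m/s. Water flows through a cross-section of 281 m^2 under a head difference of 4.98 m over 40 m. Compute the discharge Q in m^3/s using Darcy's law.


Darcy's law: Q = K * A * i, where i = dh/L.
Hydraulic gradient i = 4.98 / 40 = 0.1245.
Q = 0.0668 * 281 * 0.1245
  = 2.337 m^3/s.

2.337


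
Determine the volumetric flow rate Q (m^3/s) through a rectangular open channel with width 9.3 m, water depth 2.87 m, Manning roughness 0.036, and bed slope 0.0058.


For a rectangular channel, the cross-sectional area A = b * y = 9.3 * 2.87 = 26.69 m^2.
The wetted perimeter P = b + 2y = 9.3 + 2*2.87 = 15.04 m.
Hydraulic radius R = A/P = 26.69/15.04 = 1.7747 m.
Velocity V = (1/n)*R^(2/3)*S^(1/2) = (1/0.036)*1.7747^(2/3)*0.0058^(1/2) = 3.1009 m/s.
Discharge Q = A * V = 26.69 * 3.1009 = 82.766 m^3/s.

82.766


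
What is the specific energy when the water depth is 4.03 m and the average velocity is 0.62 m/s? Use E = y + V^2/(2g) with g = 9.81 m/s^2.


Specific energy E = y + V^2/(2g).
Velocity head = V^2/(2g) = 0.62^2 / (2*9.81) = 0.3844 / 19.62 = 0.0196 m.
E = 4.03 + 0.0196 = 4.0496 m.

4.0496


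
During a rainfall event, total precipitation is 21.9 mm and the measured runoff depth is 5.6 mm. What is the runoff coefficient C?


The runoff coefficient C = runoff depth / rainfall depth.
C = 5.6 / 21.9
  = 0.2557.

0.2557


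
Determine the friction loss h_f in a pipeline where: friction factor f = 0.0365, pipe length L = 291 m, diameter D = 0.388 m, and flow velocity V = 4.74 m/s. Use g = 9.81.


Darcy-Weisbach equation: h_f = f * (L/D) * V^2/(2g).
f * L/D = 0.0365 * 291/0.388 = 27.375.
V^2/(2g) = 4.74^2 / (2*9.81) = 22.4676 / 19.62 = 1.1451 m.
h_f = 27.375 * 1.1451 = 31.348 m.

31.348


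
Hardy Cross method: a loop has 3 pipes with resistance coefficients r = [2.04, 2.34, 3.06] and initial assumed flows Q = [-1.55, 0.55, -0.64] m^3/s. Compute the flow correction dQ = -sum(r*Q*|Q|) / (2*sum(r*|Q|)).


Numerator terms (r*Q*|Q|): 2.04*-1.55*|-1.55| = -4.9011; 2.34*0.55*|0.55| = 0.7078; 3.06*-0.64*|-0.64| = -1.2534.
Sum of numerator = -5.4466.
Denominator terms (r*|Q|): 2.04*|-1.55| = 3.162; 2.34*|0.55| = 1.287; 3.06*|-0.64| = 1.9584.
2 * sum of denominator = 2 * 6.4074 = 12.8148.
dQ = --5.4466 / 12.8148 = 0.425 m^3/s.

0.425


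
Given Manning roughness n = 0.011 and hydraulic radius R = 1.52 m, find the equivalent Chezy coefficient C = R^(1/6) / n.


The Chezy coefficient relates to Manning's n through C = R^(1/6) / n.
R^(1/6) = 1.52^(1/6) = 1.072278.
C = 1.072278 / 0.011 = 97.48 m^(1/2)/s.

97.48


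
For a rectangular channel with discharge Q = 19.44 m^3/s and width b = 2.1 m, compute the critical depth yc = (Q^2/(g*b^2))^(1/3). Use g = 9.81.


Using yc = (Q^2 / (g * b^2))^(1/3):
Q^2 = 19.44^2 = 377.91.
g * b^2 = 9.81 * 2.1^2 = 9.81 * 4.41 = 43.26.
Q^2 / (g*b^2) = 377.91 / 43.26 = 8.7358.
yc = 8.7358^(1/3) = 2.0595 m.

2.0595


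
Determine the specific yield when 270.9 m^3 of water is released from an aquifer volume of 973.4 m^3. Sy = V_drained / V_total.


Specific yield Sy = Volume drained / Total volume.
Sy = 270.9 / 973.4
   = 0.2783.

0.2783


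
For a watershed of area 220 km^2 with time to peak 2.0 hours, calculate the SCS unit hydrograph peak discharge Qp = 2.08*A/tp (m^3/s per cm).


SCS formula: Qp = 2.08 * A / tp.
Qp = 2.08 * 220 / 2.0
   = 457.6 / 2.0
   = 228.8 m^3/s per cm.

228.8


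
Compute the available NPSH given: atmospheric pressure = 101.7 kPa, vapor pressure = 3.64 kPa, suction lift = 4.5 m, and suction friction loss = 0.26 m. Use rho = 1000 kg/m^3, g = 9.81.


NPSHa = p_atm/(rho*g) - z_s - hf_s - p_vap/(rho*g).
p_atm/(rho*g) = 101.7*1000 / (1000*9.81) = 10.367 m.
p_vap/(rho*g) = 3.64*1000 / (1000*9.81) = 0.371 m.
NPSHa = 10.367 - 4.5 - 0.26 - 0.371
      = 5.24 m.

5.24


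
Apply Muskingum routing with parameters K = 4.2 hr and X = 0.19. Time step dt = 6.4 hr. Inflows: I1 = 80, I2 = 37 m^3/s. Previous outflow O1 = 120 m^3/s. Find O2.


Muskingum coefficients:
denom = 2*K*(1-X) + dt = 2*4.2*(1-0.19) + 6.4 = 13.204.
C0 = (dt - 2*K*X)/denom = (6.4 - 2*4.2*0.19)/13.204 = 0.3638.
C1 = (dt + 2*K*X)/denom = (6.4 + 2*4.2*0.19)/13.204 = 0.6056.
C2 = (2*K*(1-X) - dt)/denom = 0.0306.
O2 = C0*I2 + C1*I1 + C2*O1
   = 0.3638*37 + 0.6056*80 + 0.0306*120
   = 65.58 m^3/s.

65.58


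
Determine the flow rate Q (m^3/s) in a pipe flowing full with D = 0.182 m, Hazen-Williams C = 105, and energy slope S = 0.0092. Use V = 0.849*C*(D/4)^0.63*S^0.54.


For a full circular pipe, R = D/4 = 0.182/4 = 0.0455 m.
V = 0.849 * 105 * 0.0455^0.63 * 0.0092^0.54
  = 0.849 * 105 * 0.14274 * 0.079514
  = 1.0118 m/s.
Pipe area A = pi*D^2/4 = pi*0.182^2/4 = 0.026 m^2.
Q = A * V = 0.026 * 1.0118 = 0.0263 m^3/s.

0.0263


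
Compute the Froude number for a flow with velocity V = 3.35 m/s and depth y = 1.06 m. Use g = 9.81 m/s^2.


The Froude number is defined as Fr = V / sqrt(g*y).
g*y = 9.81 * 1.06 = 10.3986.
sqrt(g*y) = sqrt(10.3986) = 3.2247.
Fr = 3.35 / 3.2247 = 1.0389.

1.0389


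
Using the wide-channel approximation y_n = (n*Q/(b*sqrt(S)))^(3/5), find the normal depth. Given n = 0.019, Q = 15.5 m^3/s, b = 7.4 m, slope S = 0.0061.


We use the wide-channel approximation y_n = (n*Q/(b*sqrt(S)))^(3/5).
sqrt(S) = sqrt(0.0061) = 0.078102.
Numerator: n*Q = 0.019 * 15.5 = 0.2945.
Denominator: b*sqrt(S) = 7.4 * 0.078102 = 0.577955.
arg = 0.5096.
y_n = 0.5096^(3/5) = 0.6673 m.

0.6673


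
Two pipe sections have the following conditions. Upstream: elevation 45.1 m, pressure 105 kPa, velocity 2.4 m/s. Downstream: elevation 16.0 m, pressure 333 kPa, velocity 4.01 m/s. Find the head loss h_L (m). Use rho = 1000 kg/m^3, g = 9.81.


Total head at each section: H = z + p/(rho*g) + V^2/(2g).
H1 = 45.1 + 105*1000/(1000*9.81) + 2.4^2/(2*9.81)
   = 45.1 + 10.703 + 0.2936
   = 56.097 m.
H2 = 16.0 + 333*1000/(1000*9.81) + 4.01^2/(2*9.81)
   = 16.0 + 33.945 + 0.8196
   = 50.765 m.
h_L = H1 - H2 = 56.097 - 50.765 = 5.332 m.

5.332


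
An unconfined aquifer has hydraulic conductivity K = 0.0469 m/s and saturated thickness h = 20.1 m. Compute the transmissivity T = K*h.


Transmissivity is defined as T = K * h.
T = 0.0469 * 20.1
  = 0.9427 m^2/s.

0.9427


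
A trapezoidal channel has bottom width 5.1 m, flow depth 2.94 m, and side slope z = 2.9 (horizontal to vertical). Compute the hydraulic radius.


For a trapezoidal section with side slope z:
A = (b + z*y)*y = (5.1 + 2.9*2.94)*2.94 = 40.06 m^2.
P = b + 2*y*sqrt(1 + z^2) = 5.1 + 2*2.94*sqrt(1 + 2.9^2) = 23.137 m.
R = A/P = 40.06 / 23.137 = 1.7314 m.

1.7314


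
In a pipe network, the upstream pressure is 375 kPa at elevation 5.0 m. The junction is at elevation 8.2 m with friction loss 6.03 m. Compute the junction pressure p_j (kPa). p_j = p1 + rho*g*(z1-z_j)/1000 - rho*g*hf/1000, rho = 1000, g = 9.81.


Junction pressure: p_j = p1 + rho*g*(z1 - z_j)/1000 - rho*g*hf/1000.
Elevation term = 1000*9.81*(5.0 - 8.2)/1000 = -31.392 kPa.
Friction term = 1000*9.81*6.03/1000 = 59.154 kPa.
p_j = 375 + -31.392 - 59.154 = 284.45 kPa.

284.45


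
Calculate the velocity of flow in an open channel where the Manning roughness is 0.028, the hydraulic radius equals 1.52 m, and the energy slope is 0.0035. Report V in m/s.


Manning's equation gives V = (1/n) * R^(2/3) * S^(1/2).
First, compute R^(2/3) = 1.52^(2/3) = 1.322.
Next, S^(1/2) = 0.0035^(1/2) = 0.059161.
Then 1/n = 1/0.028 = 35.71.
V = 35.71 * 1.322 * 0.059161 = 2.7932 m/s.

2.7932


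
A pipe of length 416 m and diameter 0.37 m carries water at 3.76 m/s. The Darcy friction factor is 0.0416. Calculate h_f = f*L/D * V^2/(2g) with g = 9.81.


Darcy-Weisbach equation: h_f = f * (L/D) * V^2/(2g).
f * L/D = 0.0416 * 416/0.37 = 46.7719.
V^2/(2g) = 3.76^2 / (2*9.81) = 14.1376 / 19.62 = 0.7206 m.
h_f = 46.7719 * 0.7206 = 33.702 m.

33.702


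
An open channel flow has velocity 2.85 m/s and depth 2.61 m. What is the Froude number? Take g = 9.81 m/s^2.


The Froude number is defined as Fr = V / sqrt(g*y).
g*y = 9.81 * 2.61 = 25.6041.
sqrt(g*y) = sqrt(25.6041) = 5.06.
Fr = 2.85 / 5.06 = 0.5632.

0.5632


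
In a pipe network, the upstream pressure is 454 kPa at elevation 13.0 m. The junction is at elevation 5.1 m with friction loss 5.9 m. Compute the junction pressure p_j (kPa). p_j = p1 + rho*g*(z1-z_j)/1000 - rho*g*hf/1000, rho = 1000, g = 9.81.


Junction pressure: p_j = p1 + rho*g*(z1 - z_j)/1000 - rho*g*hf/1000.
Elevation term = 1000*9.81*(13.0 - 5.1)/1000 = 77.499 kPa.
Friction term = 1000*9.81*5.9/1000 = 57.879 kPa.
p_j = 454 + 77.499 - 57.879 = 473.62 kPa.

473.62


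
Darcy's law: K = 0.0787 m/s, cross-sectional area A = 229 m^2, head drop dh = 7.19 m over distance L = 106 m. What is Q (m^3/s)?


Darcy's law: Q = K * A * i, where i = dh/L.
Hydraulic gradient i = 7.19 / 106 = 0.06783.
Q = 0.0787 * 229 * 0.06783
  = 1.2225 m^3/s.

1.2225


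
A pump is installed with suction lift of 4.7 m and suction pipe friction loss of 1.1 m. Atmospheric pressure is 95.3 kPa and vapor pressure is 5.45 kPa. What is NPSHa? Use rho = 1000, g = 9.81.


NPSHa = p_atm/(rho*g) - z_s - hf_s - p_vap/(rho*g).
p_atm/(rho*g) = 95.3*1000 / (1000*9.81) = 9.715 m.
p_vap/(rho*g) = 5.45*1000 / (1000*9.81) = 0.556 m.
NPSHa = 9.715 - 4.7 - 1.1 - 0.556
      = 3.36 m.

3.36


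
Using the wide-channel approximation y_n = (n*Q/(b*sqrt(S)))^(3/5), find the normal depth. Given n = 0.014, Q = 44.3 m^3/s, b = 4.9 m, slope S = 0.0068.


We use the wide-channel approximation y_n = (n*Q/(b*sqrt(S)))^(3/5).
sqrt(S) = sqrt(0.0068) = 0.082462.
Numerator: n*Q = 0.014 * 44.3 = 0.6202.
Denominator: b*sqrt(S) = 4.9 * 0.082462 = 0.404064.
arg = 1.5349.
y_n = 1.5349^(3/5) = 1.2931 m.

1.2931


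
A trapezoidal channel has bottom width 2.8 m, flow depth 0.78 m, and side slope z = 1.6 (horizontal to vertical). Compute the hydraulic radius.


For a trapezoidal section with side slope z:
A = (b + z*y)*y = (2.8 + 1.6*0.78)*0.78 = 3.157 m^2.
P = b + 2*y*sqrt(1 + z^2) = 2.8 + 2*0.78*sqrt(1 + 1.6^2) = 5.743 m.
R = A/P = 3.157 / 5.743 = 0.5498 m.

0.5498


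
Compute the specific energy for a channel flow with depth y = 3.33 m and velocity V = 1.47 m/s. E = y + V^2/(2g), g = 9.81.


Specific energy E = y + V^2/(2g).
Velocity head = V^2/(2g) = 1.47^2 / (2*9.81) = 2.1609 / 19.62 = 0.1101 m.
E = 3.33 + 0.1101 = 3.4401 m.

3.4401


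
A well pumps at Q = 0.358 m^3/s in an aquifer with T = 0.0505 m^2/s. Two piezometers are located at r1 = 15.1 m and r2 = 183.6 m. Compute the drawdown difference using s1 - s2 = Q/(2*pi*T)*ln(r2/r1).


Thiem equation: s1 - s2 = Q/(2*pi*T) * ln(r2/r1).
ln(r2/r1) = ln(183.6/15.1) = 2.4981.
Q/(2*pi*T) = 0.358 / (2*pi*0.0505) = 0.358 / 0.3173 = 1.1283.
s1 - s2 = 1.1283 * 2.4981 = 2.8185 m.

2.8185


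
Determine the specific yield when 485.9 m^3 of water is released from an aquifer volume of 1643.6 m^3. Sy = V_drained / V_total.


Specific yield Sy = Volume drained / Total volume.
Sy = 485.9 / 1643.6
   = 0.2956.

0.2956


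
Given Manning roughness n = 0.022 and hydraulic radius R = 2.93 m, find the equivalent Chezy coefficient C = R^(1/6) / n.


The Chezy coefficient relates to Manning's n through C = R^(1/6) / n.
R^(1/6) = 2.93^(1/6) = 1.196221.
C = 1.196221 / 0.022 = 54.37 m^(1/2)/s.

54.37


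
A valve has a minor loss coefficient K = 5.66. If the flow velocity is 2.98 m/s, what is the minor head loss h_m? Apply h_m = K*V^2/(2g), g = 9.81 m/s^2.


Minor loss formula: h_m = K * V^2/(2g).
V^2 = 2.98^2 = 8.8804.
V^2/(2g) = 8.8804 / 19.62 = 0.4526 m.
h_m = 5.66 * 0.4526 = 2.5618 m.

2.5618


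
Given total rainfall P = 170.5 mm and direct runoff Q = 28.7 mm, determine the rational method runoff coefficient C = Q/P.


The runoff coefficient C = runoff depth / rainfall depth.
C = 28.7 / 170.5
  = 0.1683.

0.1683


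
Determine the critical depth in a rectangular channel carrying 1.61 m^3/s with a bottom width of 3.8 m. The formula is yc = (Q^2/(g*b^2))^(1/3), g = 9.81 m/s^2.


Using yc = (Q^2 / (g * b^2))^(1/3):
Q^2 = 1.61^2 = 2.59.
g * b^2 = 9.81 * 3.8^2 = 9.81 * 14.44 = 141.66.
Q^2 / (g*b^2) = 2.59 / 141.66 = 0.0183.
yc = 0.0183^(1/3) = 0.2635 m.

0.2635


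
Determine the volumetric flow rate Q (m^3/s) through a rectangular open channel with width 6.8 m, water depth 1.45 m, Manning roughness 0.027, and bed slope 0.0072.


For a rectangular channel, the cross-sectional area A = b * y = 6.8 * 1.45 = 9.86 m^2.
The wetted perimeter P = b + 2y = 6.8 + 2*1.45 = 9.7 m.
Hydraulic radius R = A/P = 9.86/9.7 = 1.0165 m.
Velocity V = (1/n)*R^(2/3)*S^(1/2) = (1/0.027)*1.0165^(2/3)*0.0072^(1/2) = 3.1772 m/s.
Discharge Q = A * V = 9.86 * 3.1772 = 31.327 m^3/s.

31.327


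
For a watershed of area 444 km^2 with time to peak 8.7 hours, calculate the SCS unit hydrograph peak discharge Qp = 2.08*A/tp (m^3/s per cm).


SCS formula: Qp = 2.08 * A / tp.
Qp = 2.08 * 444 / 8.7
   = 923.52 / 8.7
   = 106.15 m^3/s per cm.

106.15


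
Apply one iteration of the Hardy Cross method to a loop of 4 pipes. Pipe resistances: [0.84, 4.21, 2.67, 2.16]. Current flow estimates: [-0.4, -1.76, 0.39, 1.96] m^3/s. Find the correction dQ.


Numerator terms (r*Q*|Q|): 0.84*-0.4*|-0.4| = -0.1344; 4.21*-1.76*|-1.76| = -13.0409; 2.67*0.39*|0.39| = 0.4061; 2.16*1.96*|1.96| = 8.2979.
Sum of numerator = -4.4713.
Denominator terms (r*|Q|): 0.84*|-0.4| = 0.336; 4.21*|-1.76| = 7.4096; 2.67*|0.39| = 1.0413; 2.16*|1.96| = 4.2336.
2 * sum of denominator = 2 * 13.0205 = 26.041.
dQ = --4.4713 / 26.041 = 0.1717 m^3/s.

0.1717


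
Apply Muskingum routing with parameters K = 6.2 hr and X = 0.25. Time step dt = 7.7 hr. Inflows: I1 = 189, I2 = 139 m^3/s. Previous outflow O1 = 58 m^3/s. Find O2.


Muskingum coefficients:
denom = 2*K*(1-X) + dt = 2*6.2*(1-0.25) + 7.7 = 17.0.
C0 = (dt - 2*K*X)/denom = (7.7 - 2*6.2*0.25)/17.0 = 0.2706.
C1 = (dt + 2*K*X)/denom = (7.7 + 2*6.2*0.25)/17.0 = 0.6353.
C2 = (2*K*(1-X) - dt)/denom = 0.0941.
O2 = C0*I2 + C1*I1 + C2*O1
   = 0.2706*139 + 0.6353*189 + 0.0941*58
   = 163.14 m^3/s.

163.14


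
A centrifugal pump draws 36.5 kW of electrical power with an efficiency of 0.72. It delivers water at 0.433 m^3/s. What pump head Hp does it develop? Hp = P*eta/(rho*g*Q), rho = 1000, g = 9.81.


Pump head formula: Hp = P * eta / (rho * g * Q).
Numerator: P * eta = 36.5 * 1000 * 0.72 = 26280.0 W.
Denominator: rho * g * Q = 1000 * 9.81 * 0.433 = 4247.73.
Hp = 26280.0 / 4247.73 = 6.19 m.

6.19


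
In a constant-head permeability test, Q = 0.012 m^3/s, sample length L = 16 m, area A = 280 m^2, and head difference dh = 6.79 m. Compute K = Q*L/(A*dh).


From K = Q*L / (A*dh):
Numerator: Q*L = 0.012 * 16 = 0.192.
Denominator: A*dh = 280 * 6.79 = 1901.2.
K = 0.192 / 1901.2 = 0.000101 m/s.

0.000101
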